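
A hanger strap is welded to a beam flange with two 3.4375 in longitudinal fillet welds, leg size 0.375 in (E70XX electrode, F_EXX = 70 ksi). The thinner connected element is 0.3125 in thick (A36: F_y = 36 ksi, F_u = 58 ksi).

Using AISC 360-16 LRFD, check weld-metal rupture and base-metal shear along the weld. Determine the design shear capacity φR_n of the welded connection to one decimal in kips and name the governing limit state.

Weld metal: throat = 0.707×0.375 = 0.26513 in, L = 2×3.4375 = 6.875 in. φR_n = 0.75 × 0.6 × 70 × 0.26513 × 6.875 = 57.4 kips.
Base metal shear (0.3125 in plate): yield φR_n = 1.0×0.6×36×0.3125×6.875 = 46.4 kips; rupture φR_n = 0.75×0.6×58×0.3125×6.875 = 56.1 kips; take 46.4 kips (yield).
Governing: min(57.4, 46.4) = 46.4 kips → base-metal shear.

46.4 kips (base-metal shear governs)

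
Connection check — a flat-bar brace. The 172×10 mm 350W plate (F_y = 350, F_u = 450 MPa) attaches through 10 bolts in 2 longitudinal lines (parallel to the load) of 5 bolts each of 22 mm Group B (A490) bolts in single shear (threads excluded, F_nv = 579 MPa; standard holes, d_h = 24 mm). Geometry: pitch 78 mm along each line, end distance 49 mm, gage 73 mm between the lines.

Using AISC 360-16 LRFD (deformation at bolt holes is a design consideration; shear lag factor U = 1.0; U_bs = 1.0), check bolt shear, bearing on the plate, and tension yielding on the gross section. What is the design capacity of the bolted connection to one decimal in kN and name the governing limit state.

Bolt shear: A_b = π(22)²/4 = 380.13 mm². φR_n = 0.75 × 579 × 380.13 × 10 × 1 = 1650.7 kN.
Bearing (10 mm plate, F_u = 450 MPa): end bolts L_c = 49 − 24/2 = 37, R_n = min(1.2×37×10×450, 2.4×22×10×450) = 199.8 kN/bolt; interior L_c = 78 − 24 = 54, R_n = 237.6 kN/bolt. φR_n = 0.75 × (2×199.8 + 8×237.6) = 1725.3 kN.
Tension yield (gross): A_g = 172×10 = 1720 mm². φR_n = 0.90 × 350 × 1720 = 541.8 kN.
Governing: min(1650.7, 1725.3, 541.8) = 541.8 kN → gross-section yield.

541.8 kN (gross-section yield governs)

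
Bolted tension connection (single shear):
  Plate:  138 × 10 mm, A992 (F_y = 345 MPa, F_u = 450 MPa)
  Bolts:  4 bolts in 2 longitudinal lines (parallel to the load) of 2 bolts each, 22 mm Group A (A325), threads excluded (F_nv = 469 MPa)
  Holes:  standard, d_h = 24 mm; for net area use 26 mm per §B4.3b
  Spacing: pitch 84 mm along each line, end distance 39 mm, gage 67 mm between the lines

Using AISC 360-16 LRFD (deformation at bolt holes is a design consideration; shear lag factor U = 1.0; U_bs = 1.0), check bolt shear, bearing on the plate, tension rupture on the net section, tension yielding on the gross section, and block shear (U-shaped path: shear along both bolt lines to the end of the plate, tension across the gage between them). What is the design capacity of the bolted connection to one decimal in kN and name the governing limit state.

290.3 kN (net-section rupture governs)

Bolt shear: A_b = π(22)²/4 = 380.13 mm². φR_n = 0.75 × 469 × 380.13 × 4 × 1 = 534.8 kN.
Bearing (10 mm plate, F_u = 450 MPa): end bolts L_c = 39 − 24/2 = 27, R_n = min(1.2×27×10×450, 2.4×22×10×450) = 145.8 kN/bolt; interior L_c = 84 − 24 = 60, R_n = 237.6 kN/bolt. φR_n = 0.75 × (2×145.8 + 2×237.6) = 575.1 kN.
Tension rupture (net): A_n = (138 − 2×26)×10 = 860 mm² (U = 1.0, A_e = A_n). φR_n = 0.75 × 450 × 860 = 290.3 kN.
Tension yield (gross): A_g = 138×10 = 1380 mm². φR_n = 0.90 × 345 × 1380 = 428.5 kN.
Block shear: shear path 2×[39+1×84] = 2×123 mm, A_gv = 2460, A_nv = 2×(123 − 1.5×26)×10 = 1680 mm²; tension across gage: (67 − 1×26)×10 = 410 mm². R_n = min(0.6×450×1680, 0.6×345×2460) + 1.0×450×410 = min(453.6, 509.22) + 184.5 = 638.1 kN. φR_n = 0.75 × 638.1 = 478.6 kN.
Governing: min(534.8, 575.1, 290.3, 428.5, 478.6) = 290.3 kN → net-section rupture.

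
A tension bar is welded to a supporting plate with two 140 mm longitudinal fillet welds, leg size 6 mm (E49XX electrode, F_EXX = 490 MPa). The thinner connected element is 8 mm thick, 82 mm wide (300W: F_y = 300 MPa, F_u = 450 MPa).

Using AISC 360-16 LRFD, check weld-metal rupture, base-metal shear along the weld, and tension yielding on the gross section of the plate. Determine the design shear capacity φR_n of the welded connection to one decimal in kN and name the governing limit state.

Weld metal: throat = 0.707×6 = 4.242 mm, L = 2×140 = 280 mm. φR_n = 0.75 × 0.6 × 490 × 4.242 × 280 = 261.9 kN.
Base metal shear (8 mm plate): yield φR_n = 1.0×0.6×300×8×280 = 403.2 kN; rupture φR_n = 0.75×0.6×450×8×280 = 453.6 kN; take 403.2 kN (yield).
Tension yield (gross): A_g = 82×8 = 656 mm². φR_n = 0.90 × 300 × 656 = 177.1 kN.
Governing: min(261.9, 403.2, 177.1) = 177.1 kN → gross-section yield.

177.1 kN (gross-section yield governs)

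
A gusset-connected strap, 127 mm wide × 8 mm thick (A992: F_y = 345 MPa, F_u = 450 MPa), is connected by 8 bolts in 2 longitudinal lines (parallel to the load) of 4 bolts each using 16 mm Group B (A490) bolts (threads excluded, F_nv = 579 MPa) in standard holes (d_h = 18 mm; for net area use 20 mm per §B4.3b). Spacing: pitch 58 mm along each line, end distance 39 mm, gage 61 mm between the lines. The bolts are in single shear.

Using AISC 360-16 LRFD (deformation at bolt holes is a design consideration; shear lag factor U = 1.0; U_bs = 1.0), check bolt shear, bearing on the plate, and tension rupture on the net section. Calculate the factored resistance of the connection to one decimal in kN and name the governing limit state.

Bolt shear: A_b = π(16)²/4 = 201.06 mm². φR_n = 0.75 × 579 × 201.06 × 8 × 1 = 698.5 kN.
Bearing (8 mm plate, F_u = 450 MPa): end bolts L_c = 39 − 18/2 = 30, R_n = min(1.2×30×8×450, 2.4×16×8×450) = 129.6 kN/bolt; interior L_c = 58 − 18 = 40, R_n = 138.24 kN/bolt. φR_n = 0.75 × (2×129.6 + 6×138.24) = 816.5 kN.
Tension rupture (net): A_n = (127 − 2×20)×8 = 696 mm² (U = 1.0, A_e = A_n). φR_n = 0.75 × 450 × 696 = 234.9 kN.
Governing: min(698.5, 816.5, 234.9) = 234.9 kN → net-section rupture.

234.9 kN (net-section rupture governs)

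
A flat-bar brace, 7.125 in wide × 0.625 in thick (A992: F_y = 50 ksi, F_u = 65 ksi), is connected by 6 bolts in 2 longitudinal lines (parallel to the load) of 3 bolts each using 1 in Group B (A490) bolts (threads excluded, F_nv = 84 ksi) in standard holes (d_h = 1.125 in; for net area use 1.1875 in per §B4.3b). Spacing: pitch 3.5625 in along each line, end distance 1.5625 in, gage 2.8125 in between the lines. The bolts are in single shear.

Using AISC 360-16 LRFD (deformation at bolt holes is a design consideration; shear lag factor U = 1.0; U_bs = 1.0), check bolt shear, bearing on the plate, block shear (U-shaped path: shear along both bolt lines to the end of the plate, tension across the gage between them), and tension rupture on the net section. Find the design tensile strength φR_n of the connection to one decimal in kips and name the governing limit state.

144.7 kips (net-section rupture governs)

Bolt shear: A_b = π(1)²/4 = 0.7854 in². φR_n = 0.75 × 84 × 0.7854 × 6 × 1 = 296.9 kips.
Bearing (0.625 in plate, F_u = 65 ksi): end bolts L_c = 1.5625 − 1.125/2 = 1, R_n = min(1.2×1×0.625×65, 2.4×1×0.625×65) = 48.75 kips/bolt; interior L_c = 3.5625 − 1.125 = 2.4375, R_n = 97.5 kips/bolt. φR_n = 0.75 × (2×48.75 + 4×97.5) = 365.6 kips.
Block shear: shear path 2×[1.5625+2×3.5625] = 2×8.6875 in, A_gv = 10.859, A_nv = 2×(8.6875 − 2.5×1.1875)×0.625 = 7.1484 in²; tension across gage: (2.8125 − 1×1.1875)×0.625 = 1.0156 in². R_n = min(0.6×65×7.1484, 0.6×50×10.859) + 1.0×65×1.0156 = min(278.79, 325.77) + 66.014 = 344.8 kips. φR_n = 0.75 × 344.8 = 258.6 kips.
Tension rupture (net): A_n = (7.125 − 2×1.1875)×0.625 = 2.9688 in² (U = 1.0, A_e = A_n). φR_n = 0.75 × 65 × 2.9688 = 144.7 kips.
Governing: min(296.9, 365.6, 258.6, 144.7) = 144.7 kips → net-section rupture.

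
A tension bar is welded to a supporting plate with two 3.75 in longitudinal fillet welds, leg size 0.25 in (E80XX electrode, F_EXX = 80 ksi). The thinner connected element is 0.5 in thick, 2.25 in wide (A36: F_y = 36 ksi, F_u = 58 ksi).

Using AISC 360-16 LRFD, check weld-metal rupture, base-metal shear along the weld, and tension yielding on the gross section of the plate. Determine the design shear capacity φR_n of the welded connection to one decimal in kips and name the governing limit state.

36.5 kips (gross-section yield governs)

Weld metal: throat = 0.707×0.25 = 0.17675 in, L = 2×3.75 = 7.5 in. φR_n = 0.75 × 0.6 × 80 × 0.17675 × 7.5 = 47.7 kips.
Base metal shear (0.5 in plate): yield φR_n = 1.0×0.6×36×0.5×7.5 = 81.0 kips; rupture φR_n = 0.75×0.6×58×0.5×7.5 = 97.9 kips; take 81.0 kips (yield).
Tension yield (gross): A_g = 2.25×0.5 = 1.125 in². φR_n = 0.90 × 36 × 1.125 = 36.5 kips.
Governing: min(47.7, 81.0, 36.5) = 36.5 kips → gross-section yield.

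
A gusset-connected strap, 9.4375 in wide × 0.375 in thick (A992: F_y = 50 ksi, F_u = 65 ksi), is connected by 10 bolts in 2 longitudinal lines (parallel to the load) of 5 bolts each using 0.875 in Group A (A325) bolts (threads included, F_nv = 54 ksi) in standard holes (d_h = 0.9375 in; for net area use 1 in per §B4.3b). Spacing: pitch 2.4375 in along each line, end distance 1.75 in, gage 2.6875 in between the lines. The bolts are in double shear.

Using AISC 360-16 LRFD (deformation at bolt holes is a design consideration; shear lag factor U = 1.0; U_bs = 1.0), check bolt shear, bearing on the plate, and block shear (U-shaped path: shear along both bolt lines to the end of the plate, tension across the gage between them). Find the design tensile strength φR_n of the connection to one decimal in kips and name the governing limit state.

184.4 kips (block shear governs)

Bolt shear: A_b = π(0.875)²/4 = 0.60132 in². φR_n = 0.75 × 54 × 0.60132 × 10 × 2 = 487.1 kips.
Bearing (0.375 in plate, F_u = 65 ksi): end bolts L_c = 1.75 − 0.9375/2 = 1.28125, R_n = min(1.2×1.28125×0.375×65, 2.4×0.875×0.375×65) = 37.477 kips/bolt; interior L_c = 2.4375 − 0.9375 = 1.5, R_n = 43.875 kips/bolt. φR_n = 0.75 × (2×37.477 + 8×43.875) = 319.5 kips.
Block shear: shear path 2×[1.75+4×2.4375] = 2×11.5 in, A_gv = 8.625, A_nv = 2×(11.5 − 4.5×1)×0.375 = 5.25 in²; tension across gage: (2.6875 − 1×1)×0.375 = 0.63281 in². R_n = min(0.6×65×5.25, 0.6×50×8.625) + 1.0×65×0.63281 = min(204.75, 258.75) + 41.133 = 245.88 kips. φR_n = 0.75 × 245.88 = 184.4 kips.
Governing: min(487.1, 319.5, 184.4) = 184.4 kips → block shear.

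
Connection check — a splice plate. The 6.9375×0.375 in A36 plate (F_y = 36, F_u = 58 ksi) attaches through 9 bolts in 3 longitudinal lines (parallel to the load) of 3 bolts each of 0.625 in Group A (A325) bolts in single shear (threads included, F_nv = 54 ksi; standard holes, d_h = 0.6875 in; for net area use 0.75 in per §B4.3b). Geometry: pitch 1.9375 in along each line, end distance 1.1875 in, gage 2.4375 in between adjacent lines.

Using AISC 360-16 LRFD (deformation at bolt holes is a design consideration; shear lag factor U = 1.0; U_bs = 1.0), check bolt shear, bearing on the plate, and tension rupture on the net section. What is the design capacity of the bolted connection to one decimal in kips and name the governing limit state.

76.5 kips (net-section rupture governs)

Bolt shear: A_b = π(0.625)²/4 = 0.3068 in². φR_n = 0.75 × 54 × 0.3068 × 9 × 1 = 111.8 kips.
Bearing (0.375 in plate, F_u = 58 ksi): end bolts L_c = 1.1875 − 0.6875/2 = 0.84375, R_n = min(1.2×0.84375×0.375×58, 2.4×0.625×0.375×58) = 22.022 kips/bolt; interior L_c = 1.9375 − 0.6875 = 1.25, R_n = 32.625 kips/bolt. φR_n = 0.75 × (3×22.022 + 6×32.625) = 196.4 kips.
Tension rupture (net): A_n = (6.9375 − 3×0.75)×0.375 = 1.7578 in² (U = 1.0, A_e = A_n). φR_n = 0.75 × 58 × 1.7578 = 76.5 kips.
Governing: min(111.8, 196.4, 76.5) = 76.5 kips → net-section rupture.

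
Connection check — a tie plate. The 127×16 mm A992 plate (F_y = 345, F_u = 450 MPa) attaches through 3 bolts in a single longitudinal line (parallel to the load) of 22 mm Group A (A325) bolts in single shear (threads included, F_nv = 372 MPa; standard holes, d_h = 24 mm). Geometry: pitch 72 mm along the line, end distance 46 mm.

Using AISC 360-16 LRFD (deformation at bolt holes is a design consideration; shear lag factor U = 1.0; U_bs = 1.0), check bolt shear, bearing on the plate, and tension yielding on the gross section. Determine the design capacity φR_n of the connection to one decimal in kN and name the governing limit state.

Bolt shear: A_b = π(22)²/4 = 380.13 mm². φR_n = 0.75 × 372 × 380.13 × 3 × 1 = 318.2 kN.
Bearing (16 mm plate, F_u = 450 MPa): end bolts L_c = 46 − 24/2 = 34, R_n = min(1.2×34×16×450, 2.4×22×16×450) = 293.76 kN/bolt; interior L_c = 72 − 24 = 48, R_n = 380.16 kN/bolt. φR_n = 0.75 × (1×293.76 + 2×380.16) = 790.6 kN.
Tension yield (gross): A_g = 127×16 = 2032 mm². φR_n = 0.90 × 345 × 2032 = 630.9 kN.
Governing: min(318.2, 790.6, 630.9) = 318.2 kN → bolt shear.

318.2 kN (bolt shear governs)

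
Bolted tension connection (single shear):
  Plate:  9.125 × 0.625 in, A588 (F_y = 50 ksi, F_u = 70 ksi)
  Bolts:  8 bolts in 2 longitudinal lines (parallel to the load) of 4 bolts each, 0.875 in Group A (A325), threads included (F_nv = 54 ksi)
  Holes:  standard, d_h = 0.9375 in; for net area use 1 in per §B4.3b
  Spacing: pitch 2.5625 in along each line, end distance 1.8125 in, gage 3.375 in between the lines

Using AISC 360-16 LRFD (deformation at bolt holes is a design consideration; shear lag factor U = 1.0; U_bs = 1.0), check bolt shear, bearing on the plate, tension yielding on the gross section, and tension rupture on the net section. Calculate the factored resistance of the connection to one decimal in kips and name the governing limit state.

194.8 kips (bolt shear governs)

Bolt shear: A_b = π(0.875)²/4 = 0.60132 in². φR_n = 0.75 × 54 × 0.60132 × 8 × 1 = 194.8 kips.
Bearing (0.625 in plate, F_u = 70 ksi): end bolts L_c = 1.8125 − 0.9375/2 = 1.34375, R_n = min(1.2×1.34375×0.625×70, 2.4×0.875×0.625×70) = 70.547 kips/bolt; interior L_c = 2.5625 − 0.9375 = 1.625, R_n = 85.313 kips/bolt. φR_n = 0.75 × (2×70.547 + 6×85.313) = 489.7 kips.
Tension yield (gross): A_g = 9.125×0.625 = 5.7031 in². φR_n = 0.90 × 50 × 5.7031 = 256.6 kips.
Tension rupture (net): A_n = (9.125 − 2×1)×0.625 = 4.4531 in² (U = 1.0, A_e = A_n). φR_n = 0.75 × 70 × 4.4531 = 233.8 kips.
Governing: min(194.8, 489.7, 256.6, 233.8) = 194.8 kips → bolt shear.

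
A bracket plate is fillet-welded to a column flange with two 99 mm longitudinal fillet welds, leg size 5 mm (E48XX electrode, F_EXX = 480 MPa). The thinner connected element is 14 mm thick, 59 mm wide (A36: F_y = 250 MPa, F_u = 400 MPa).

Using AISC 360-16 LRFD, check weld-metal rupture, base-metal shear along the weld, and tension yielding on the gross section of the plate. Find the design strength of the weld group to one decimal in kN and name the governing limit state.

151.2 kN (weld metal governs)

Weld metal: throat = 0.707×5 = 3.535 mm, L = 2×99 = 198 mm. φR_n = 0.75 × 0.6 × 480 × 3.535 × 198 = 151.2 kN.
Base metal shear (14 mm plate): yield φR_n = 1.0×0.6×250×14×198 = 415.8 kN; rupture φR_n = 0.75×0.6×400×14×198 = 499.0 kN; take 415.8 kN (yield).
Tension yield (gross): A_g = 59×14 = 826 mm². φR_n = 0.90 × 250 × 826 = 185.9 kN.
Governing: min(151.2, 415.8, 185.9) = 151.2 kN → weld metal.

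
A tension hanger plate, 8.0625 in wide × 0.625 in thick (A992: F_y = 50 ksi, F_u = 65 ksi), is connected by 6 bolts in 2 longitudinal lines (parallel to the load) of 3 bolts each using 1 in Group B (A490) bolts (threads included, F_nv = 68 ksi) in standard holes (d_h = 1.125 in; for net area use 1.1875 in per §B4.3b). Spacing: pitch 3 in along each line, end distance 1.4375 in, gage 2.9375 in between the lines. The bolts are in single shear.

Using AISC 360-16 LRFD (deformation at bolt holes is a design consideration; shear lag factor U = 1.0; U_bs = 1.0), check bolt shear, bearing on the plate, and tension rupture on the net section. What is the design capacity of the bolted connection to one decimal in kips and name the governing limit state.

173.3 kips (net-section rupture governs)

Bolt shear: A_b = π(1)²/4 = 0.7854 in². φR_n = 0.75 × 68 × 0.7854 × 6 × 1 = 240.3 kips.
Bearing (0.625 in plate, F_u = 65 ksi): end bolts L_c = 1.4375 − 1.125/2 = 0.875, R_n = min(1.2×0.875×0.625×65, 2.4×1×0.625×65) = 42.656 kips/bolt; interior L_c = 3 − 1.125 = 1.875, R_n = 91.406 kips/bolt. φR_n = 0.75 × (2×42.656 + 4×91.406) = 338.2 kips.
Tension rupture (net): A_n = (8.0625 − 2×1.1875)×0.625 = 3.5547 in² (U = 1.0, A_e = A_n). φR_n = 0.75 × 65 × 3.5547 = 173.3 kips.
Governing: min(240.3, 338.2, 173.3) = 173.3 kips → net-section rupture.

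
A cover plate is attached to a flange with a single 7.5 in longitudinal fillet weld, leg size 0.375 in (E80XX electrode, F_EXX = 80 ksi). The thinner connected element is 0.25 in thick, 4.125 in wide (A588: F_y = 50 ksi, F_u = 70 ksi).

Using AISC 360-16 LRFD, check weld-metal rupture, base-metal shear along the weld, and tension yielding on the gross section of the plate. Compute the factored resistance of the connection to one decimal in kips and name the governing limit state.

Weld metal: throat = 0.707×0.375 = 0.26513 in, L = 7.5 in. φR_n = 0.75 × 0.6 × 80 × 0.26513 × 7.5 = 71.6 kips.
Base metal shear (0.25 in plate): yield φR_n = 1.0×0.6×50×0.25×7.5 = 56.3 kips; rupture φR_n = 0.75×0.6×70×0.25×7.5 = 59.1 kips; take 56.3 kips (yield).
Tension yield (gross): A_g = 4.125×0.25 = 1.0313 in². φR_n = 0.90 × 50 × 1.0313 = 46.4 kips.
Governing: min(71.6, 56.3, 46.4) = 46.4 kips → gross-section yield.

46.4 kips (gross-section yield governs)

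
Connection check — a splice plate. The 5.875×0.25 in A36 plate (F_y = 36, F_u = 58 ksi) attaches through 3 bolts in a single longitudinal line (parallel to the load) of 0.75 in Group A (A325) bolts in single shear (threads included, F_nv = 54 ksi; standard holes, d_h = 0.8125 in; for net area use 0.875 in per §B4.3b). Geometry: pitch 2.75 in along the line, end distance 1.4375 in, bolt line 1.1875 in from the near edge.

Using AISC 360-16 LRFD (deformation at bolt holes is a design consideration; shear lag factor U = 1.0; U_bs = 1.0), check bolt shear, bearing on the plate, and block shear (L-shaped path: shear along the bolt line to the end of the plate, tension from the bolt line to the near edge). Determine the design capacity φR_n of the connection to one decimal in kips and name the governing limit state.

36.3 kips (block shear governs)

Bolt shear: A_b = π(0.75)²/4 = 0.44179 in². φR_n = 0.75 × 54 × 0.44179 × 3 × 1 = 53.7 kips.
Bearing (0.25 in plate, F_u = 58 ksi): end bolts L_c = 1.4375 − 0.8125/2 = 1.03125, R_n = min(1.2×1.03125×0.25×58, 2.4×0.75×0.25×58) = 17.944 kips/bolt; interior L_c = 2.75 − 0.8125 = 1.9375, R_n = 26.1 kips/bolt. φR_n = 0.75 × (1×17.944 + 2×26.1) = 52.6 kips.
Block shear: shear path 1×[1.4375+2×2.75] = 1×6.9375 in, A_gv = 1.7344, A_nv = 1×(6.9375 − 2.5×0.875)×0.25 = 1.1875 in²; tension to near edge: (1.1875 − 0.5×0.875)×0.25 = 0.1875 in². R_n = min(0.6×58×1.1875, 0.6×36×1.7344) + 1.0×58×0.1875 = min(41.325, 37.463) + 10.875 = 48.338 kips. φR_n = 0.75 × 48.338 = 36.3 kips.
Governing: min(53.7, 52.6, 36.3) = 36.3 kips → block shear.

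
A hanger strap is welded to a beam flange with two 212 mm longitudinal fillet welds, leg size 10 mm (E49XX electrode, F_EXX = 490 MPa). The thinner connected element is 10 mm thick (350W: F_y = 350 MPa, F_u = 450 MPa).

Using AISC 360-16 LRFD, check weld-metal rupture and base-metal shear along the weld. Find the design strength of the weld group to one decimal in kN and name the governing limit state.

Weld metal: throat = 0.707×10 = 7.07 mm, L = 2×212 = 424 mm. φR_n = 0.75 × 0.6 × 490 × 7.07 × 424 = 661.0 kN.
Base metal shear (10 mm plate): yield φR_n = 1.0×0.6×350×10×424 = 890.4 kN; rupture φR_n = 0.75×0.6×450×10×424 = 858.6 kN; take 858.6 kN (rupture).
Governing: min(661.0, 858.6) = 661.0 kN → weld metal.

661.0 kN (weld metal governs)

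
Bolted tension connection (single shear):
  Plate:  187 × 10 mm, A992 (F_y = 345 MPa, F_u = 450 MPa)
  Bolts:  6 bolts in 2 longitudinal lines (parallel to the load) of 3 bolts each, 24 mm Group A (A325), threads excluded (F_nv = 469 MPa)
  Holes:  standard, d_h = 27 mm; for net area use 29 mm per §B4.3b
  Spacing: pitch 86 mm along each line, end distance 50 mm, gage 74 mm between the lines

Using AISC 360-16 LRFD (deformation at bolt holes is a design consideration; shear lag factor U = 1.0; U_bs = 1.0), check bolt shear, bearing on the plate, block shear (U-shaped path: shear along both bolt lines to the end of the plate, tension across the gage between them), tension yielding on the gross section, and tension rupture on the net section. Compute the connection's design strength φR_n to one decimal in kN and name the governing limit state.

435.4 kN (net-section rupture governs)

Bolt shear: A_b = π(24)²/4 = 452.39 mm². φR_n = 0.75 × 469 × 452.39 × 6 × 1 = 954.8 kN.
Bearing (10 mm plate, F_u = 450 MPa): end bolts L_c = 50 − 27/2 = 36.5, R_n = min(1.2×36.5×10×450, 2.4×24×10×450) = 197.1 kN/bolt; interior L_c = 86 − 27 = 59, R_n = 259.2 kN/bolt. φR_n = 0.75 × (2×197.1 + 4×259.2) = 1073.3 kN.
Block shear: shear path 2×[50+2×86] = 2×222 mm, A_gv = 4440, A_nv = 2×(222 − 2.5×29)×10 = 2990 mm²; tension across gage: (74 − 1×29)×10 = 450 mm². R_n = min(0.6×450×2990, 0.6×345×4440) + 1.0×450×450 = min(807.3, 919.08) + 202.5 = 1009.8 kN. φR_n = 0.75 × 1009.8 = 757.4 kN.
Tension yield (gross): A_g = 187×10 = 1870 mm². φR_n = 0.90 × 345 × 1870 = 580.6 kN.
Tension rupture (net): A_n = (187 − 2×29)×10 = 1290 mm² (U = 1.0, A_e = A_n). φR_n = 0.75 × 450 × 1290 = 435.4 kN.
Governing: min(954.8, 1073.3, 757.4, 580.6, 435.4) = 435.4 kN → net-section rupture.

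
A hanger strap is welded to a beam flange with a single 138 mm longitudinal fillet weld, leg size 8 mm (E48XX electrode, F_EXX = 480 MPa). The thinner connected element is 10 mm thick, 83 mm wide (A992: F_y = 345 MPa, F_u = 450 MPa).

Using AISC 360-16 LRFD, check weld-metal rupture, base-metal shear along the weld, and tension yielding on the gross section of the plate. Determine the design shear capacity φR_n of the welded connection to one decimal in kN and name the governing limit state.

168.6 kN (weld metal governs)

Weld metal: throat = 0.707×8 = 5.656 mm, L = 138 mm. φR_n = 0.75 × 0.6 × 480 × 5.656 × 138 = 168.6 kN.
Base metal shear (10 mm plate): yield φR_n = 1.0×0.6×345×10×138 = 285.7 kN; rupture φR_n = 0.75×0.6×450×10×138 = 279.5 kN; take 279.5 kN (rupture).
Tension yield (gross): A_g = 83×10 = 830 mm². φR_n = 0.90 × 345 × 830 = 257.7 kN.
Governing: min(168.6, 279.5, 257.7) = 168.6 kN → weld metal.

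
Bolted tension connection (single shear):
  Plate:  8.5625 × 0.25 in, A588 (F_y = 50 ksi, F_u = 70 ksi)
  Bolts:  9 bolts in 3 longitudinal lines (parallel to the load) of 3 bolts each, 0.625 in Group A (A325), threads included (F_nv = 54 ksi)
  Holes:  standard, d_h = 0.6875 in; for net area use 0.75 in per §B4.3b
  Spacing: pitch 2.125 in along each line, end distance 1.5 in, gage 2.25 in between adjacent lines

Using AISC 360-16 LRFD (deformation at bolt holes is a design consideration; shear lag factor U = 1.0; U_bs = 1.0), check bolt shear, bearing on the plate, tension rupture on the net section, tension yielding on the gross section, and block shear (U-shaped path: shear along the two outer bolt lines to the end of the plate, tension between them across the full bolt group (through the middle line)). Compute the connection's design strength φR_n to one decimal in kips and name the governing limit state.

82.9 kips (net-section rupture governs)

Bolt shear: A_b = π(0.625)²/4 = 0.3068 in². φR_n = 0.75 × 54 × 0.3068 × 9 × 1 = 111.8 kips.
Bearing (0.25 in plate, F_u = 70 ksi): end bolts L_c = 1.5 − 0.6875/2 = 1.15625, R_n = min(1.2×1.15625×0.25×70, 2.4×0.625×0.25×70) = 24.281 kips/bolt; interior L_c = 2.125 − 0.6875 = 1.4375, R_n = 26.25 kips/bolt. φR_n = 0.75 × (3×24.281 + 6×26.25) = 172.8 kips.
Tension rupture (net): A_n = (8.5625 − 3×0.75)×0.25 = 1.5781 in² (U = 1.0, A_e = A_n). φR_n = 0.75 × 70 × 1.5781 = 82.9 kips.
Tension yield (gross): A_g = 8.5625×0.25 = 2.1406 in². φR_n = 0.90 × 50 × 2.1406 = 96.3 kips.
Block shear: shear path 2×[1.5+2×2.125] = 2×5.75 in, A_gv = 2.875, A_nv = 2×(5.75 − 2.5×0.75)×0.25 = 1.9375 in²; tension across gage: (4.5 − 2×0.75)×0.25 = 0.75 in². R_n = min(0.6×70×1.9375, 0.6×50×2.875) + 1.0×70×0.75 = min(81.375, 86.25) + 52.5 = 133.88 kips. φR_n = 0.75 × 133.88 = 100.4 kips.
Governing: min(111.8, 172.8, 82.9, 96.3, 100.4) = 82.9 kips → net-section rupture.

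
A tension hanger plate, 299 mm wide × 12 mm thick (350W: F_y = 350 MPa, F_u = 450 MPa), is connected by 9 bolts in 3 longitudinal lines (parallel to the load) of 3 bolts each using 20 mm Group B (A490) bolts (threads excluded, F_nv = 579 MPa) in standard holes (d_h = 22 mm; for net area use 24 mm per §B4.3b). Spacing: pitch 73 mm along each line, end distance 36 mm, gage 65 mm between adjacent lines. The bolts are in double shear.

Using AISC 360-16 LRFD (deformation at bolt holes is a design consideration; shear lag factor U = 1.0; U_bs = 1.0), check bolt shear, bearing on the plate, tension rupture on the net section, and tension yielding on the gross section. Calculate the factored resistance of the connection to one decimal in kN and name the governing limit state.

Bolt shear: A_b = π(20)²/4 = 314.16 mm². φR_n = 0.75 × 579 × 314.16 × 9 × 2 = 2455.6 kN.
Bearing (12 mm plate, F_u = 450 MPa): end bolts L_c = 36 − 22/2 = 25, R_n = min(1.2×25×12×450, 2.4×20×12×450) = 162 kN/bolt; interior L_c = 73 − 22 = 51, R_n = 259.2 kN/bolt. φR_n = 0.75 × (3×162 + 6×259.2) = 1530.9 kN.
Tension rupture (net): A_n = (299 − 3×24)×12 = 2724 mm² (U = 1.0, A_e = A_n). φR_n = 0.75 × 450 × 2724 = 919.4 kN.
Tension yield (gross): A_g = 299×12 = 3588 mm². φR_n = 0.90 × 350 × 3588 = 1130.2 kN.
Governing: min(2455.6, 1530.9, 919.4, 1130.2) = 919.4 kN → net-section rupture.

919.4 kN (net-section rupture governs)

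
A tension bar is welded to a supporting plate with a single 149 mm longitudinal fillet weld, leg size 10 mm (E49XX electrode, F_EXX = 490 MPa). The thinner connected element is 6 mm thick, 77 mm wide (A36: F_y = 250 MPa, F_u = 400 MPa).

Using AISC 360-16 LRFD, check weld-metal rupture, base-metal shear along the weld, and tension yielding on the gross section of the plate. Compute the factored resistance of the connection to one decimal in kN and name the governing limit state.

104.0 kN (gross-section yield governs)

Weld metal: throat = 0.707×10 = 7.07 mm, L = 149 mm. φR_n = 0.75 × 0.6 × 490 × 7.07 × 149 = 232.3 kN.
Base metal shear (6 mm plate): yield φR_n = 1.0×0.6×250×6×149 = 134.1 kN; rupture φR_n = 0.75×0.6×400×6×149 = 160.9 kN; take 134.1 kN (yield).
Tension yield (gross): A_g = 77×6 = 462 mm². φR_n = 0.90 × 250 × 462 = 104.0 kN.
Governing: min(232.3, 134.1, 104.0) = 104.0 kN → gross-section yield.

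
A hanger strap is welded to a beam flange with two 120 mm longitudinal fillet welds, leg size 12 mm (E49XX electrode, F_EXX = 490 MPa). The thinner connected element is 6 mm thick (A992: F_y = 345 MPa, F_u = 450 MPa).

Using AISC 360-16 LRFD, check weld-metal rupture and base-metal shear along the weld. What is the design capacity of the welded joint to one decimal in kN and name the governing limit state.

291.6 kN (base-metal shear governs)

Weld metal: throat = 0.707×12 = 8.484 mm, L = 2×120 = 240 mm. φR_n = 0.75 × 0.6 × 490 × 8.484 × 240 = 449.0 kN.
Base metal shear (6 mm plate): yield φR_n = 1.0×0.6×345×6×240 = 298.1 kN; rupture φR_n = 0.75×0.6×450×6×240 = 291.6 kN; take 291.6 kN (rupture).
Governing: min(449.0, 291.6) = 291.6 kN → base-metal shear.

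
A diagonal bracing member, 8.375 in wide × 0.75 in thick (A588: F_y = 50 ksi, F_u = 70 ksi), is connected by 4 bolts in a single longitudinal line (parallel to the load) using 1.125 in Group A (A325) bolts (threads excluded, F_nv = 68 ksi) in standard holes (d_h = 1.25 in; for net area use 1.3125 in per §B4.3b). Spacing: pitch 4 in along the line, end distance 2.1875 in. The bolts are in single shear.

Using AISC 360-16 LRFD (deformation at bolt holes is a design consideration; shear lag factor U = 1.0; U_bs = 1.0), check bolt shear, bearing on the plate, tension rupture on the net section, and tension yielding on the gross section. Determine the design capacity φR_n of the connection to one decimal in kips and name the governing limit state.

202.8 kips (bolt shear governs)

Bolt shear: A_b = π(1.125)²/4 = 0.99402 in². φR_n = 0.75 × 68 × 0.99402 × 4 × 1 = 202.8 kips.
Bearing (0.75 in plate, F_u = 70 ksi): end bolts L_c = 2.1875 − 1.25/2 = 1.5625, R_n = min(1.2×1.5625×0.75×70, 2.4×1.125×0.75×70) = 98.438 kips/bolt; interior L_c = 4 − 1.25 = 2.75, R_n = 141.75 kips/bolt. φR_n = 0.75 × (1×98.438 + 3×141.75) = 392.8 kips.
Tension rupture (net): A_n = (8.375 − 1×1.3125)×0.75 = 5.2969 in² (U = 1.0, A_e = A_n). φR_n = 0.75 × 70 × 5.2969 = 278.1 kips.
Tension yield (gross): A_g = 8.375×0.75 = 6.2813 in². φR_n = 0.90 × 50 × 6.2813 = 282.7 kips.
Governing: min(202.8, 392.8, 278.1, 282.7) = 202.8 kips → bolt shear.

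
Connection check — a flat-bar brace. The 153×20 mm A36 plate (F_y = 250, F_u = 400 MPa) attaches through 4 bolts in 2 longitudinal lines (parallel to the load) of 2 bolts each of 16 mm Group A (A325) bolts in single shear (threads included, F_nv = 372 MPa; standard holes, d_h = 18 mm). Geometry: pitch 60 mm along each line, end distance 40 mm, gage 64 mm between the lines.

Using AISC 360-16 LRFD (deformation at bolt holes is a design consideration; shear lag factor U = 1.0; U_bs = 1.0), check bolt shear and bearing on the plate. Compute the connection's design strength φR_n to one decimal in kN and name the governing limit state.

Bolt shear: A_b = π(16)²/4 = 201.06 mm². φR_n = 0.75 × 372 × 201.06 × 4 × 1 = 224.4 kN.
Bearing (20 mm plate, F_u = 400 MPa): end bolts L_c = 40 − 18/2 = 31, R_n = min(1.2×31×20×400, 2.4×16×20×400) = 297.6 kN/bolt; interior L_c = 60 − 18 = 42, R_n = 307.2 kN/bolt. φR_n = 0.75 × (2×297.6 + 2×307.2) = 907.2 kN.
Governing: min(224.4, 907.2) = 224.4 kN → bolt shear.

224.4 kN (bolt shear governs)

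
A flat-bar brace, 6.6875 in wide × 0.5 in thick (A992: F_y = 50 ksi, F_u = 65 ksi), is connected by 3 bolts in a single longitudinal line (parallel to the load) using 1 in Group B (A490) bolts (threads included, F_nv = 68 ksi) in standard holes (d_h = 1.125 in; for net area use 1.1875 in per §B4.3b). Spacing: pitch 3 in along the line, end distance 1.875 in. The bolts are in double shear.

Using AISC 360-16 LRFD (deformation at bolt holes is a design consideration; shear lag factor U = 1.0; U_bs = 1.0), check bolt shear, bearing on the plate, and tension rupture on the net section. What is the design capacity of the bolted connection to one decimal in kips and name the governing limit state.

134.1 kips (net-section rupture governs)

Bolt shear: A_b = π(1)²/4 = 0.7854 in². φR_n = 0.75 × 68 × 0.7854 × 3 × 2 = 240.3 kips.
Bearing (0.5 in plate, F_u = 65 ksi): end bolts L_c = 1.875 − 1.125/2 = 1.3125, R_n = min(1.2×1.3125×0.5×65, 2.4×1×0.5×65) = 51.188 kips/bolt; interior L_c = 3 − 1.125 = 1.875, R_n = 73.125 kips/bolt. φR_n = 0.75 × (1×51.188 + 2×73.125) = 148.1 kips.
Tension rupture (net): A_n = (6.6875 − 1×1.1875)×0.5 = 2.75 in² (U = 1.0, A_e = A_n). φR_n = 0.75 × 65 × 2.75 = 134.1 kips.
Governing: min(240.3, 148.1, 134.1) = 134.1 kips → net-section rupture.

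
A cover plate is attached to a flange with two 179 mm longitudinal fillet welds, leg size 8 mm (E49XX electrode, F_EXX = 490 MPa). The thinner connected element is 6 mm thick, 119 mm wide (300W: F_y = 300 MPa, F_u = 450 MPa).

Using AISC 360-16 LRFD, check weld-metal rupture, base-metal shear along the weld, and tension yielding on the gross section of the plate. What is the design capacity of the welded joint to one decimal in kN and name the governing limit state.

Weld metal: throat = 0.707×8 = 5.656 mm, L = 2×179 = 358 mm. φR_n = 0.75 × 0.6 × 490 × 5.656 × 358 = 446.5 kN.
Base metal shear (6 mm plate): yield φR_n = 1.0×0.6×300×6×358 = 386.6 kN; rupture φR_n = 0.75×0.6×450×6×358 = 435.0 kN; take 386.6 kN (yield).
Tension yield (gross): A_g = 119×6 = 714 mm². φR_n = 0.90 × 300 × 714 = 192.8 kN.
Governing: min(446.5, 386.6, 192.8) = 192.8 kN → gross-section yield.

192.8 kN (gross-section yield governs)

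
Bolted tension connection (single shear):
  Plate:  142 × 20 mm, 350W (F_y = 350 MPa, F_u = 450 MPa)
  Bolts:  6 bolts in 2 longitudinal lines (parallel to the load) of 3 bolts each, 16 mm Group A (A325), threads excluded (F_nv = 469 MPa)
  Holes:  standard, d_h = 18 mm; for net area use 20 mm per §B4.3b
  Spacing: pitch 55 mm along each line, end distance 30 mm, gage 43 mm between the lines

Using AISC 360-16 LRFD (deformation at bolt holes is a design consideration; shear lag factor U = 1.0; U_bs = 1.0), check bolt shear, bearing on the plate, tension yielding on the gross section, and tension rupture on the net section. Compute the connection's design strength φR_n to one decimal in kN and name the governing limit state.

Bolt shear: A_b = π(16)²/4 = 201.06 mm². φR_n = 0.75 × 469 × 201.06 × 6 × 1 = 424.3 kN.
Bearing (20 mm plate, F_u = 450 MPa): end bolts L_c = 30 − 18/2 = 21, R_n = min(1.2×21×20×450, 2.4×16×20×450) = 226.8 kN/bolt; interior L_c = 55 − 18 = 37, R_n = 345.6 kN/bolt. φR_n = 0.75 × (2×226.8 + 4×345.6) = 1377.0 kN.
Tension yield (gross): A_g = 142×20 = 2840 mm². φR_n = 0.90 × 350 × 2840 = 894.6 kN.
Tension rupture (net): A_n = (142 − 2×20)×20 = 2040 mm² (U = 1.0, A_e = A_n). φR_n = 0.75 × 450 × 2040 = 688.5 kN.
Governing: min(424.3, 1377.0, 894.6, 688.5) = 424.3 kN → bolt shear.

424.3 kN (bolt shear governs)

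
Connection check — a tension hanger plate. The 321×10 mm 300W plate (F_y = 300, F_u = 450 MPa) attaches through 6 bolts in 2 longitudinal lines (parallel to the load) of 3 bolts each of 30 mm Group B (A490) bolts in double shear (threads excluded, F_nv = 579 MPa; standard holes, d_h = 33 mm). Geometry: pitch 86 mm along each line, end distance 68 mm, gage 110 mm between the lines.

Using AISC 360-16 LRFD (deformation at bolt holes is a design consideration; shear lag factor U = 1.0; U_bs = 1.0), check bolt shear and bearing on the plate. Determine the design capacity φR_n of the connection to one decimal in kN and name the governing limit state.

Bolt shear: A_b = π(30)²/4 = 706.86 mm². φR_n = 0.75 × 579 × 706.86 × 6 × 2 = 3683.4 kN.
Bearing (10 mm plate, F_u = 450 MPa): end bolts L_c = 68 − 33/2 = 51.5, R_n = min(1.2×51.5×10×450, 2.4×30×10×450) = 278.1 kN/bolt; interior L_c = 86 − 33 = 53, R_n = 286.2 kN/bolt. φR_n = 0.75 × (2×278.1 + 4×286.2) = 1275.8 kN.
Governing: min(3683.4, 1275.8) = 1275.8 kN → bearing.

1275.8 kN (bearing governs)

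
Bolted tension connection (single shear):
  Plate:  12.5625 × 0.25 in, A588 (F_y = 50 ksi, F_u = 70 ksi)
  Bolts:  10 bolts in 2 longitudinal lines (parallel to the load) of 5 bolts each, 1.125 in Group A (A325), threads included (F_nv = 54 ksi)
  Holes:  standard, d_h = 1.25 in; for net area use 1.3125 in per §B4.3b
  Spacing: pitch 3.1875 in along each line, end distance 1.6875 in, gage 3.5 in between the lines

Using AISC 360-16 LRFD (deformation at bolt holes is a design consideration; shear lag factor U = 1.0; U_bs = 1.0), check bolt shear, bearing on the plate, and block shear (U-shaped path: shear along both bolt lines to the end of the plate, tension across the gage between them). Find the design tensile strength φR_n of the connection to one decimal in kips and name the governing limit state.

Bolt shear: A_b = π(1.125)²/4 = 0.99402 in². φR_n = 0.75 × 54 × 0.99402 × 10 × 1 = 402.6 kips.
Bearing (0.25 in plate, F_u = 70 ksi): end bolts L_c = 1.6875 − 1.25/2 = 1.0625, R_n = min(1.2×1.0625×0.25×70, 2.4×1.125×0.25×70) = 22.313 kips/bolt; interior L_c = 3.1875 − 1.25 = 1.9375, R_n = 40.688 kips/bolt. φR_n = 0.75 × (2×22.313 + 8×40.688) = 277.6 kips.
Block shear: shear path 2×[1.6875+4×3.1875] = 2×14.4375 in, A_gv = 7.2188, A_nv = 2×(14.4375 − 4.5×1.3125)×0.25 = 4.2656 in²; tension across gage: (3.5 − 1×1.3125)×0.25 = 0.54688 in². R_n = min(0.6×70×4.2656, 0.6×50×7.2188) + 1.0×70×0.54688 = min(179.16, 216.56) + 38.282 = 217.44 kips. φR_n = 0.75 × 217.44 = 163.1 kips.
Governing: min(402.6, 277.6, 163.1) = 163.1 kips → block shear.

163.1 kips (block shear governs)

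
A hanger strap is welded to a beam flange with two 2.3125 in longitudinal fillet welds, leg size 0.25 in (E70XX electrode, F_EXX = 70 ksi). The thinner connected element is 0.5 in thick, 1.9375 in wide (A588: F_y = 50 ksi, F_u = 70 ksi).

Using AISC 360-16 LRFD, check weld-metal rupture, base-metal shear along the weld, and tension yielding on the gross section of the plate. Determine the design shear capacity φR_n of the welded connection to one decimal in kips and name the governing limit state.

Weld metal: throat = 0.707×0.25 = 0.17675 in, L = 2×2.3125 = 4.625 in. φR_n = 0.75 × 0.6 × 70 × 0.17675 × 4.625 = 25.8 kips.
Base metal shear (0.5 in plate): yield φR_n = 1.0×0.6×50×0.5×4.625 = 69.4 kips; rupture φR_n = 0.75×0.6×70×0.5×4.625 = 72.8 kips; take 69.4 kips (yield).
Tension yield (gross): A_g = 1.9375×0.5 = 0.96875 in². φR_n = 0.90 × 50 × 0.96875 = 43.6 kips.
Governing: min(25.8, 69.4, 43.6) = 25.8 kips → weld metal.

25.8 kips (weld metal governs)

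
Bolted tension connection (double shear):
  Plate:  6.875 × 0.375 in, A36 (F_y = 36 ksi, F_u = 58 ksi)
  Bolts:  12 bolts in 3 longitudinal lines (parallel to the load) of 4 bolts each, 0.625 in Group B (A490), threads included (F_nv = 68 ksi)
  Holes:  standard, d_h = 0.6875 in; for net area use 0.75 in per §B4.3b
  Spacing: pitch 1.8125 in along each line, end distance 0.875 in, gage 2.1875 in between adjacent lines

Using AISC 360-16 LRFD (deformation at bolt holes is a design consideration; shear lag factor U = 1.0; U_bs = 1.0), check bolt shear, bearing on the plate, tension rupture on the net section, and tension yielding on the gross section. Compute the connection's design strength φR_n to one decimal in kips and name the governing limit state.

75.4 kips (net-section rupture governs)

Bolt shear: A_b = π(0.625)²/4 = 0.3068 in². φR_n = 0.75 × 68 × 0.3068 × 12 × 2 = 375.5 kips.
Bearing (0.375 in plate, F_u = 58 ksi): end bolts L_c = 0.875 − 0.6875/2 = 0.53125, R_n = min(1.2×0.53125×0.375×58, 2.4×0.625×0.375×58) = 13.866 kips/bolt; interior L_c = 1.8125 − 0.6875 = 1.125, R_n = 29.363 kips/bolt. φR_n = 0.75 × (3×13.866 + 9×29.363) = 229.4 kips.
Tension rupture (net): A_n = (6.875 − 3×0.75)×0.375 = 1.7344 in² (U = 1.0, A_e = A_n). φR_n = 0.75 × 58 × 1.7344 = 75.4 kips.
Tension yield (gross): A_g = 6.875×0.375 = 2.5781 in². φR_n = 0.90 × 36 × 2.5781 = 83.5 kips.
Governing: min(375.5, 229.4, 75.4, 83.5) = 75.4 kips → net-section rupture.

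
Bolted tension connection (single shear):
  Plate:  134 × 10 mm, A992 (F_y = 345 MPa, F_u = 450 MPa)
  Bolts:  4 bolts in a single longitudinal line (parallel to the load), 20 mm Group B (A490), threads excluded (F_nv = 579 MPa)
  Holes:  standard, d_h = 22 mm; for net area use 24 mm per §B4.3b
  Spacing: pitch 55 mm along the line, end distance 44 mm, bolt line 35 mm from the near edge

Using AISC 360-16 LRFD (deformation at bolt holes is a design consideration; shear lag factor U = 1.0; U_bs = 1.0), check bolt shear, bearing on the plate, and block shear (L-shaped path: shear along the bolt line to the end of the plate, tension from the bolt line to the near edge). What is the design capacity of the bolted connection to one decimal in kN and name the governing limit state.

330.8 kN (block shear governs)

Bolt shear: A_b = π(20)²/4 = 314.16 mm². φR_n = 0.75 × 579 × 314.16 × 4 × 1 = 545.7 kN.
Bearing (10 mm plate, F_u = 450 MPa): end bolts L_c = 44 − 22/2 = 33, R_n = min(1.2×33×10×450, 2.4×20×10×450) = 178.2 kN/bolt; interior L_c = 55 − 22 = 33, R_n = 178.2 kN/bolt. φR_n = 0.75 × (1×178.2 + 3×178.2) = 534.6 kN.
Block shear: shear path 1×[44+3×55] = 1×209 mm, A_gv = 2090, A_nv = 1×(209 − 3.5×24)×10 = 1250 mm²; tension to near edge: (35 − 0.5×24)×10 = 230 mm². R_n = min(0.6×450×1250, 0.6×345×2090) + 1.0×450×230 = min(337.5, 432.63) + 103.5 = 441 kN. φR_n = 0.75 × 441 = 330.8 kN.
Governing: min(545.7, 534.6, 330.8) = 330.8 kN → block shear.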